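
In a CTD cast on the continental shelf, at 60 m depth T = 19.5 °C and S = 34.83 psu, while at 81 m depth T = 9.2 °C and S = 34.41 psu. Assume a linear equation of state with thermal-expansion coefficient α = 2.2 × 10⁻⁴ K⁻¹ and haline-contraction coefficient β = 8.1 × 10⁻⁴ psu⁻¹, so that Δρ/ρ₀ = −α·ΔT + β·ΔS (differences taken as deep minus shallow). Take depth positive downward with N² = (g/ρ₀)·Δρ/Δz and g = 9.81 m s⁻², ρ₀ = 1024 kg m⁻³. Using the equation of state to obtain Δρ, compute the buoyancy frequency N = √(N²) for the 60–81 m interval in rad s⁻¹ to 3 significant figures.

0.0300 rad s⁻¹

ΔT = -10.3 K, ΔS = -0.42 psu (deep − shallow).
Δρ/ρ₀ = −αΔT + βΔS = 2.266 × 10⁻³ − 3.402 × 10⁻⁴ = 1.9258 × 10⁻³, so Δρ ≈ 1.972 kg m⁻³.
N² = (g/ρ₀)·Δρ/Δz = g·(Δρ/ρ₀)/Δz = 9.81 × 1.9258 × 10⁻³ / 21 = 8.9962 × 10⁻⁴ s⁻².
N = √(8.9962 × 10⁻⁴) = 0.029994 rad s⁻¹ ≈ 0.0300 rad s⁻¹.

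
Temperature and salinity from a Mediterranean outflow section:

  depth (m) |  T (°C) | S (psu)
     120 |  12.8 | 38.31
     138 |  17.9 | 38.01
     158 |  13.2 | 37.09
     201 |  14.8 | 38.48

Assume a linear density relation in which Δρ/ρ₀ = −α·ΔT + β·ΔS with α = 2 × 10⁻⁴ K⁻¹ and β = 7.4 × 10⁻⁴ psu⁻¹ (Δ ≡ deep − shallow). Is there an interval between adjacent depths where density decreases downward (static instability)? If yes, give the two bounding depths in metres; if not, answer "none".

Evaluate Δρ/ρ₀ = −αΔT + βΔS across each adjacent pair:
  120–138 m: −αΔT+βΔS = −(2 × 10⁻⁴)(+5.1)+(7.4 × 10⁻⁴)(-0.30) = -1.2 × 10⁻³ → UNSTABLE
  138–158 m: −αΔT+βΔS = −(2 × 10⁻⁴)(-4.7)+(7.4 × 10⁻⁴)(-0.92) = 2.6 × 10⁻⁴ → stable
  158–201 m: −αΔT+βΔS = −(2 × 10⁻⁴)(+1.6)+(7.4 × 10⁻⁴)(+1.39) = 7.1 × 10⁻⁴ → stable
The 120–138 m interval has Δρ < 0: lighter water underlies denser water.

120–138 m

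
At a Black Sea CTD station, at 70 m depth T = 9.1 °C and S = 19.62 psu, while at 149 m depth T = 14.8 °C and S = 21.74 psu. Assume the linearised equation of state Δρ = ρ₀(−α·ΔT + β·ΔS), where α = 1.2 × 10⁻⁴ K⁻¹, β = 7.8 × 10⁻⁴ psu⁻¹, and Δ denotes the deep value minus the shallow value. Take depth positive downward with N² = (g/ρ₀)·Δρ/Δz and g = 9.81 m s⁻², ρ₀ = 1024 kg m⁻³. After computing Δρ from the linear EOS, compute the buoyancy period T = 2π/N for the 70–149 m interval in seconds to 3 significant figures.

573 s

ΔT = +5.7 K, ΔS = +2.12 psu (deep − shallow).
Δρ/ρ₀ = −αΔT + βΔS = -6.84 × 10⁻⁴ + 1.6536 × 10⁻³ = 9.696 × 10⁻⁴, so Δρ ≈ 0.9929 kg m⁻³.
N² = (g/ρ₀)·Δρ/Δz = g·(Δρ/ρ₀)/Δz = 9.81 × 9.696 × 10⁻⁴ / 79 = 1.2040 × 10⁻⁴ s⁻².
N = √(1.2040 × 10⁻⁴) = 0.010973 rad s⁻¹ → T = 2π/N = 572.60 s ≈ 573 s.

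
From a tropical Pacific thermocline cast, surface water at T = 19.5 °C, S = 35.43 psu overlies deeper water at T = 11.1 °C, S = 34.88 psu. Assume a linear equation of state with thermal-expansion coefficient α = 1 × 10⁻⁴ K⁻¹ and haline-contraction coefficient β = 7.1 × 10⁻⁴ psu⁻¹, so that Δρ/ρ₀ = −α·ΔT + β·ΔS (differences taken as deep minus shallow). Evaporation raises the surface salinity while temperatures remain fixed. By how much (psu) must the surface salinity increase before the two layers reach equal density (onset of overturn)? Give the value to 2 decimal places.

0.63 psu

Neutral buoyancy requires −α(T_deep − T_surf) + β(S_deep − S_surf′) = 0.
S_surf′ = S_deep − (α/β)·ΔT = 34.88 − (1 × 10⁻⁴/7.1 × 10⁻⁴)·(-8.4) = 36.0631 psu.
Increase required: 36.0631 − 35.43 = 0.6331 psu.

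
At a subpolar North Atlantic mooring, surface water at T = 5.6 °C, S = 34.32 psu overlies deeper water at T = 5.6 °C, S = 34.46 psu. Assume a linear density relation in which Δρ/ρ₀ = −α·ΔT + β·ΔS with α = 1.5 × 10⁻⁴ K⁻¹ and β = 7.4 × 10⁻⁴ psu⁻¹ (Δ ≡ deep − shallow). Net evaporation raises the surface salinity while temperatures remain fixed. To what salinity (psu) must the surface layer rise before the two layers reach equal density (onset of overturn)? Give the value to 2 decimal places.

Neutral buoyancy requires −α(T_deep − T_surf) + β(S_deep − S_surf′) = 0.
S_surf′ = S_deep − (α/β)·ΔT = 34.46 − (1.5 × 10⁻⁴/7.4 × 10⁻⁴)·(+0.0) = 34.4600 psu.
Increase required: 34.4600 − 34.32 = 0.1400 psu.

34.46 psu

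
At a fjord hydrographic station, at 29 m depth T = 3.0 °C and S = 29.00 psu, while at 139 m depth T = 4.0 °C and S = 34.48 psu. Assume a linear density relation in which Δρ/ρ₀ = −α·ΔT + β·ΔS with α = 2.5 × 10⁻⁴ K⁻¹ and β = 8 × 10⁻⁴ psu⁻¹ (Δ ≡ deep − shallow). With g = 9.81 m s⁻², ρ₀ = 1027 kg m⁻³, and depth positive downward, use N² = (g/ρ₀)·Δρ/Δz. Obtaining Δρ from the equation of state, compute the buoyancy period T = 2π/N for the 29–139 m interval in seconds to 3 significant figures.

327 s

ΔT = +1.0 K, ΔS = +5.48 psu (deep − shallow).
Δρ/ρ₀ = −αΔT + βΔS = -2.50 × 10⁻⁴ + 4.384 × 10⁻³ = 4.134 × 10⁻³, so Δρ ≈ 4.246 kg m⁻³.
N² = (g/ρ₀)·Δρ/Δz = g·(Δρ/ρ₀)/Δz = 9.81 × 4.134 × 10⁻³ / 110 = 3.6868 × 10⁻⁴ s⁻².
N = √(3.6868 × 10⁻⁴) = 0.019201 rad s⁻¹ → T = 2π/N = 327.23 s ≈ 327 s.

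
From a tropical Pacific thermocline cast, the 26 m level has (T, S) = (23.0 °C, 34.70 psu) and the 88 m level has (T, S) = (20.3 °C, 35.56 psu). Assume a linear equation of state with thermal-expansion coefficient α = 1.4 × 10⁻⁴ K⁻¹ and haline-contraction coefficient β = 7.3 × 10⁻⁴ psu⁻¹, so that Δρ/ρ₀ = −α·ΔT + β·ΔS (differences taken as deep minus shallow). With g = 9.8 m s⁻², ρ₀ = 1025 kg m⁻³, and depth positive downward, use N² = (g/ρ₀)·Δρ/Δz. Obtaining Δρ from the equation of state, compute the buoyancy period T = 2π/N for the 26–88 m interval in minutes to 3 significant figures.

8.31 min

ΔT = -2.7 K, ΔS = +0.86 psu (deep − shallow).
Δρ/ρ₀ = −αΔT + βΔS = 3.78 × 10⁻⁴ + 6.278 × 10⁻⁴ = 1.0058 × 10⁻³, so Δρ ≈ 1.031 kg m⁻³.
N² = (g/ρ₀)·Δρ/Δz = g·(Δρ/ρ₀)/Δz = 9.8 × 1.0058 × 10⁻³ / 62 = 1.5898 × 10⁻⁴ s⁻².
N = √(1.5898 × 10⁻⁴) = 0.012609 rad s⁻¹ → T = 2π/N = 498.31 s = 8.3052 min ≈ 8.31 min.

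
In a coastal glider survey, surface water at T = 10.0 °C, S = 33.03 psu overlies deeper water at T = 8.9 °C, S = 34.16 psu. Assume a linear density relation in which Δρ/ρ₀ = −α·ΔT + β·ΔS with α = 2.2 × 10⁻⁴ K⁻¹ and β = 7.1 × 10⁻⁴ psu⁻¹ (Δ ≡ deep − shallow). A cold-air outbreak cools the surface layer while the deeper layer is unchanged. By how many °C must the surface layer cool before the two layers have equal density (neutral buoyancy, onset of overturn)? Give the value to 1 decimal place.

Neutral buoyancy requires Δρ = 0, i.e. −α(T_deep − T_surf′) + β(S_deep − S_surf) = 0.
T_surf′ = T_deep − (β/α)·ΔS = 8.9 − (7.1 × 10⁻⁴/2.2 × 10⁻⁴)·(+1.13) = 5.253 °C.
Cooling required: 10.0 − (5.253) = 4.747 °C.

4.7 °C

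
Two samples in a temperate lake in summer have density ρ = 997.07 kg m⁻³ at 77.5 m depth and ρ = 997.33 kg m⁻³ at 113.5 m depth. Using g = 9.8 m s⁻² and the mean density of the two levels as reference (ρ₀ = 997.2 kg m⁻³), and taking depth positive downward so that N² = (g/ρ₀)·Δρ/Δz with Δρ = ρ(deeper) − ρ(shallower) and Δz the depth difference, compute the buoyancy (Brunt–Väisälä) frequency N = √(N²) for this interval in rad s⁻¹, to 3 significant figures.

Δρ = 997.33 − 997.07 = 0.26 kg m⁻³ over Δz = 113.5 − 77.5 = 36 m.
N² = (9.8/997.2) × (0.26/36) = 7.0977 × 10⁻⁵ s⁻².
N = √(7.0977 × 10⁻⁵) = 8.4248 × 10⁻³ rad s⁻¹ ≈ 8.42 × 10⁻³ rad s⁻¹.

8.42 × 10⁻³ rad s⁻¹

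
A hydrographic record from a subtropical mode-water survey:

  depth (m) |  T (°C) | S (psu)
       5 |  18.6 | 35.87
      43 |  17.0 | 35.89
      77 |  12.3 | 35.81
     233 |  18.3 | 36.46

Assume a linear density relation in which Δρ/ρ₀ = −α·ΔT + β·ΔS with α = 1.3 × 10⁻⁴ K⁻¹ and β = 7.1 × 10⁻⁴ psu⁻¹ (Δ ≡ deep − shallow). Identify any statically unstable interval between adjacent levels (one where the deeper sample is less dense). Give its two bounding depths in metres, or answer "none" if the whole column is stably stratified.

77–233 m

Evaluate Δρ/ρ₀ = −αΔT + βΔS across each adjacent pair:
  5–43 m: −αΔT+βΔS = −(1.3 × 10⁻⁴)(-1.6)+(7.1 × 10⁻⁴)(+0.02) = 2.2 × 10⁻⁴ → stable
  43–77 m: −αΔT+βΔS = −(1.3 × 10⁻⁴)(-4.7)+(7.1 × 10⁻⁴)(-0.08) = 5.5 × 10⁻⁴ → stable
  77–233 m: −αΔT+βΔS = −(1.3 × 10⁻⁴)(+6.0)+(7.1 × 10⁻⁴)(+0.65) = -3.2 × 10⁻⁴ → UNSTABLE
The 77–233 m interval has Δρ < 0: lighter water underlies denser water.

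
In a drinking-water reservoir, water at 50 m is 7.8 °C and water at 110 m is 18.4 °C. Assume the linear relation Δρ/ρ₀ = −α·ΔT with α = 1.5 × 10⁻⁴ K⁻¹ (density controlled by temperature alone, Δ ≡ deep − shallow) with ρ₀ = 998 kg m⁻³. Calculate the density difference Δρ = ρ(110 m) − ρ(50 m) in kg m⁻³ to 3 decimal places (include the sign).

-1.587 kg m⁻³

ΔT = +10.6 K, Δρ/ρ₀ = −αΔT = -1.59 × 10⁻³.
Δρ = 998 × (-1.59 × 10⁻³) = -1.587 kg m⁻³.
Negative Δρ: lighter below, statically unstable.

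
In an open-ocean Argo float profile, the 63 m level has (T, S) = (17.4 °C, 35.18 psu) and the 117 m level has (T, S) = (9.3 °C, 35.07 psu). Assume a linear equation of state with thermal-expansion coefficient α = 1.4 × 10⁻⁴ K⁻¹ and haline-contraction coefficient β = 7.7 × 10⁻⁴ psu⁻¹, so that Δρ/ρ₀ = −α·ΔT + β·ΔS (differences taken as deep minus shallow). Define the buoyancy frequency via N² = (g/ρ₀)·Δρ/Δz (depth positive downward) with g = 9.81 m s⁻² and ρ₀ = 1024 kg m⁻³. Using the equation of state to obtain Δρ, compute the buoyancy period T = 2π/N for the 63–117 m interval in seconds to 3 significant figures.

ΔT = -8.1 K, ΔS = -0.11 psu (deep − shallow).
Δρ/ρ₀ = −αΔT + βΔS = 1.134 × 10⁻³ − 8.47 × 10⁻⁵ = 1.0493 × 10⁻³, so Δρ ≈ 1.074 kg m⁻³.
N² = (g/ρ₀)·Δρ/Δz = g·(Δρ/ρ₀)/Δz = 9.81 × 1.0493 × 10⁻³ / 54 = 1.9062 × 10⁻⁴ s⁻².
N = √(1.9062 × 10⁻⁴) = 0.013807 rad s⁻¹ → T = 2π/N = 455.07 s ≈ 455 s.

455 s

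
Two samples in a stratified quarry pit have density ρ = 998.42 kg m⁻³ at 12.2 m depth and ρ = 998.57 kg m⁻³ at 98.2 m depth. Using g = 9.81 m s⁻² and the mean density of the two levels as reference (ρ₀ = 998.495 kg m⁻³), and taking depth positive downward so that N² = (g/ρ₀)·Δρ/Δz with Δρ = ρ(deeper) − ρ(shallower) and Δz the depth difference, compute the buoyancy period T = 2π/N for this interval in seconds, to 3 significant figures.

1.52 × 10³ s

Δρ = 998.57 − 998.42 = 0.15 kg m⁻³ over Δz = 98.2 − 12.2 = 86 m.
N² = (9.81/998.495) × (0.15/86) = 1.7136 × 10⁻⁵ s⁻².
N = √(1.7136 × 10⁻⁵) = 4.1396 × 10⁻³ rad s⁻¹, so T = 2π/N = 1.5178 × 10³ s ≈ 1.52 × 10³ s.
N² > 0, so the interval is statically stable.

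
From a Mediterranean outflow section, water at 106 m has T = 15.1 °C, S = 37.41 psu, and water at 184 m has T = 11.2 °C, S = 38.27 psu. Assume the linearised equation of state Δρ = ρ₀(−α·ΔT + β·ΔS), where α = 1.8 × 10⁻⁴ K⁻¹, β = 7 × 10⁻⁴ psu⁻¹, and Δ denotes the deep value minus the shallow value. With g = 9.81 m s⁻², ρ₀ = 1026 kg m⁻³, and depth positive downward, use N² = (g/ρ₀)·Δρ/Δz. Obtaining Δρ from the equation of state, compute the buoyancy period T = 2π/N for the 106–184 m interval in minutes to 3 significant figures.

ΔT = -3.9 K, ΔS = +0.86 psu (deep − shallow).
Δρ/ρ₀ = −αΔT + βΔS = 7.02 × 10⁻⁴ + 6.02 × 10⁻⁴ = 1.304 × 10⁻³, so Δρ ≈ 1.338 kg m⁻³.
N² = (g/ρ₀)·Δρ/Δz = g·(Δρ/ρ₀)/Δz = 9.81 × 1.304 × 10⁻³ / 78 = 1.6400 × 10⁻⁴ s⁻².
N = √(1.6400 × 10⁻⁴) = 0.012806 rad s⁻¹ → T = 2π/N = 490.64 s = 8.1773 min ≈ 8.18 min.

8.18 min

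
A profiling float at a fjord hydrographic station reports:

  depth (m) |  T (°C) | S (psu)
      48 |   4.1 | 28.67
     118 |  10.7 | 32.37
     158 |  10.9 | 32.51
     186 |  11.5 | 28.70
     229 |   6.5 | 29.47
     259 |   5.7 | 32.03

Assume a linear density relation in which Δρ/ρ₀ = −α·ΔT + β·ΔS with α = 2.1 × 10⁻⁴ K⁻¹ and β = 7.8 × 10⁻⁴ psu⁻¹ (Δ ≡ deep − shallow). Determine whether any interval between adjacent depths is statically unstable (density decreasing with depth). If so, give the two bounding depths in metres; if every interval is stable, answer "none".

158–186 m

Evaluate Δρ/ρ₀ = −αΔT + βΔS across each adjacent pair:
  48–118 m: −αΔT+βΔS = −(2.1 × 10⁻⁴)(+6.6)+(7.8 × 10⁻⁴)(+3.70) = 1.5 × 10⁻³ → stable
  118–158 m: −αΔT+βΔS = −(2.1 × 10⁻⁴)(+0.2)+(7.8 × 10⁻⁴)(+0.14) = 6.7 × 10⁻⁵ → stable
  158–186 m: −αΔT+βΔS = −(2.1 × 10⁻⁴)(+0.6)+(7.8 × 10⁻⁴)(-3.81) = -3.1 × 10⁻³ → UNSTABLE
  186–229 m: −αΔT+βΔS = −(2.1 × 10⁻⁴)(-5.0)+(7.8 × 10⁻⁴)(+0.77) = 1.7 × 10⁻³ → stable
  229–259 m: −αΔT+βΔS = −(2.1 × 10⁻⁴)(-0.8)+(7.8 × 10⁻⁴)(+2.56) = 2.2 × 10⁻³ → stable
The 158–186 m interval has Δρ < 0: lighter water underlies denser water.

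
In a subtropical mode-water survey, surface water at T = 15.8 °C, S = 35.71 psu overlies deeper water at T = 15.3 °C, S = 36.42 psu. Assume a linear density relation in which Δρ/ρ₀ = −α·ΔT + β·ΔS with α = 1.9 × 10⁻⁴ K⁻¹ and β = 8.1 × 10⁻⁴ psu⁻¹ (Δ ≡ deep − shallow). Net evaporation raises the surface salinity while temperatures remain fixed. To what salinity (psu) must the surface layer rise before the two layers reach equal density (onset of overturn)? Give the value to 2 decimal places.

Neutral buoyancy requires −α(T_deep − T_surf) + β(S_deep − S_surf′) = 0.
S_surf′ = S_deep − (α/β)·ΔT = 36.42 − (1.9 × 10⁻⁴/8.1 × 10⁻⁴)·(-0.5) = 36.5373 psu.
Increase required: 36.5373 − 35.71 = 0.8273 psu.

36.54 psu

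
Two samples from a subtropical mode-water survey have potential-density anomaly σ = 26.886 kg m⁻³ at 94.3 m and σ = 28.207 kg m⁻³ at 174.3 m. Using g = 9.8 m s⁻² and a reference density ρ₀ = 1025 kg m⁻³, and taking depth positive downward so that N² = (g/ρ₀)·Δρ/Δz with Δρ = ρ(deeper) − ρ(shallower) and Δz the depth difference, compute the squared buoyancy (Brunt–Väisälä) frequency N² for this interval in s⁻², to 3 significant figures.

Δρ = 1028.207 − 1026.886 = 1.321 kg m⁻³ over Δz = 174.3 − 94.3 = 80 m.
N² = (9.8/1025) × (1.321/80) = 1.5788 × 10⁻⁴ s⁻² ≈ 1.58 × 10⁻⁴ s⁻².
N² > 0, so the interval is statically stable.

1.58 × 10⁻⁴ s⁻²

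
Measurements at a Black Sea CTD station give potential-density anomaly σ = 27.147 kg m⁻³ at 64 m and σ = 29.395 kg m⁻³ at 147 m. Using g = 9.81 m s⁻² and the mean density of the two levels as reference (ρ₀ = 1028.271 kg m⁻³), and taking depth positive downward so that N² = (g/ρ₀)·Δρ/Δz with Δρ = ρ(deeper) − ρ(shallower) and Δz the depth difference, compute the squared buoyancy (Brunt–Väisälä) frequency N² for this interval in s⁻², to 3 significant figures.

Δρ = 1029.395 − 1027.147 = 2.248 kg m⁻³ over Δz = 147 − 64 = 83 m.
N² = (9.81/1028.271) × (2.248/83) = 2.5839 × 10⁻⁴ s⁻² ≈ 2.58 × 10⁻⁴ s⁻².
A positive N² confirms static stability across the interval.

2.58 × 10⁻⁴ s⁻²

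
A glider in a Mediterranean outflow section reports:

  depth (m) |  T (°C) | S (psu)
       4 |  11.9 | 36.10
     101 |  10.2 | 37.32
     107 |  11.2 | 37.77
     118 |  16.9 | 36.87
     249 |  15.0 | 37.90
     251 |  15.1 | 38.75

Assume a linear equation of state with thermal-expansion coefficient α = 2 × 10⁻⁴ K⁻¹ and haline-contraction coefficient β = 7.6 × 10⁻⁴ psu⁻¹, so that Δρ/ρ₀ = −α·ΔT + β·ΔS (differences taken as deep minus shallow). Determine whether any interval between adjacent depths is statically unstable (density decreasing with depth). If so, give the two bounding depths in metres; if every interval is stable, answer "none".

Evaluate Δρ/ρ₀ = −αΔT + βΔS across each adjacent pair:
  4–101 m: −αΔT+βΔS = −(2 × 10⁻⁴)(-1.7)+(7.6 × 10⁻⁴)(+1.22) = 1.3 × 10⁻³ → stable
  101–107 m: −αΔT+βΔS = −(2 × 10⁻⁴)(+1.0)+(7.6 × 10⁻⁴)(+0.45) = 1.4 × 10⁻⁴ → stable
  107–118 m: −αΔT+βΔS = −(2 × 10⁻⁴)(+5.7)+(7.6 × 10⁻⁴)(-0.90) = -1.8 × 10⁻³ → UNSTABLE
  118–249 m: −αΔT+βΔS = −(2 × 10⁻⁴)(-1.9)+(7.6 × 10⁻⁴)(+1.03) = 1.2 × 10⁻³ → stable
  249–251 m: −αΔT+βΔS = −(2 × 10⁻⁴)(+0.1)+(7.6 × 10⁻⁴)(+0.85) = 6.3 × 10⁻⁴ → stable
The 107–118 m interval has Δρ < 0: lighter water underlies denser water.

107–118 m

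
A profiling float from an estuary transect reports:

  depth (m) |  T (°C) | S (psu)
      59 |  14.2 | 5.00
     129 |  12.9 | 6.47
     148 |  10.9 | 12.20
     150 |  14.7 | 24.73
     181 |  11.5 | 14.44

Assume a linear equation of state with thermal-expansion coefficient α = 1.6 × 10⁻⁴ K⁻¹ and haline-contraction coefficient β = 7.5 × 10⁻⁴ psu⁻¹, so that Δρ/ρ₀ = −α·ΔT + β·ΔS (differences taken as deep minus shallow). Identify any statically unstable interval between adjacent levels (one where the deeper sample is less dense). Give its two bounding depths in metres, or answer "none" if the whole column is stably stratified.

Evaluate Δρ/ρ₀ = −αΔT + βΔS across each adjacent pair:
  59–129 m: −αΔT+βΔS = −(1.6 × 10⁻⁴)(-1.3)+(7.5 × 10⁻⁴)(+1.47) = 1.3 × 10⁻³ → stable
  129–148 m: −αΔT+βΔS = −(1.6 × 10⁻⁴)(-2.0)+(7.5 × 10⁻⁴)(+5.73) = 4.6 × 10⁻³ → stable
  148–150 m: −αΔT+βΔS = −(1.6 × 10⁻⁴)(+3.8)+(7.5 × 10⁻⁴)(+12.53) = 8.8 × 10⁻³ → stable
  150–181 m: −αΔT+βΔS = −(1.6 × 10⁻⁴)(-3.2)+(7.5 × 10⁻⁴)(-10.29) = -7.2 × 10⁻³ → UNSTABLE
The 150–181 m interval has Δρ < 0: lighter water underlies denser water.

150–181 m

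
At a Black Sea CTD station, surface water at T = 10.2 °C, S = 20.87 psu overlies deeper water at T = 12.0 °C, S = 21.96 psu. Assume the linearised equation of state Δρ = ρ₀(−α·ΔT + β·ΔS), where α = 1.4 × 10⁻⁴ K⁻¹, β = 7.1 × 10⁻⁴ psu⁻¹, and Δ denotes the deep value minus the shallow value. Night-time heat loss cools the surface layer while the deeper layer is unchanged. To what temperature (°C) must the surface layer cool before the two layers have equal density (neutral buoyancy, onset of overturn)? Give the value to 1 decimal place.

6.5 °C

Neutral buoyancy requires Δρ = 0, i.e. −α(T_deep − T_surf′) + β(S_deep − S_surf) = 0.
T_surf′ = T_deep − (β/α)·ΔS = 12.0 − (7.1 × 10⁻⁴/1.4 × 10⁻⁴)·(+1.09) = 6.472 °C.
Cooling required: 10.2 − (6.472) = 3.728 °C.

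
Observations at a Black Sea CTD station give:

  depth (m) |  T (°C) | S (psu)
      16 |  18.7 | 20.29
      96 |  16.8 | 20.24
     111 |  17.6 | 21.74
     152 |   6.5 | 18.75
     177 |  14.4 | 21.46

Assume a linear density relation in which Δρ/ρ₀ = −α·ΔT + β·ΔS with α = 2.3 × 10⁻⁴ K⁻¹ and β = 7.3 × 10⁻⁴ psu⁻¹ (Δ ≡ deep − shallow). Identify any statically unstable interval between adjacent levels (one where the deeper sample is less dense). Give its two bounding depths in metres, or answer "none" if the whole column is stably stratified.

Evaluate Δρ/ρ₀ = −αΔT + βΔS across each adjacent pair:
  16–96 m: −αΔT+βΔS = −(2.3 × 10⁻⁴)(-1.9)+(7.3 × 10⁻⁴)(-0.05) = 4.0 × 10⁻⁴ → stable
  96–111 m: −αΔT+βΔS = −(2.3 × 10⁻⁴)(+0.8)+(7.3 × 10⁻⁴)(+1.50) = 9.1 × 10⁻⁴ → stable
  111–152 m: −αΔT+βΔS = −(2.3 × 10⁻⁴)(-11.1)+(7.3 × 10⁻⁴)(-2.99) = 3.7 × 10⁻⁴ → stable
  152–177 m: −αΔT+βΔS = −(2.3 × 10⁻⁴)(+7.9)+(7.3 × 10⁻⁴)(+2.71) = 1.6 × 10⁻⁴ → stable
Every interval has Δρ > 0: the column is stably stratified throughout.

none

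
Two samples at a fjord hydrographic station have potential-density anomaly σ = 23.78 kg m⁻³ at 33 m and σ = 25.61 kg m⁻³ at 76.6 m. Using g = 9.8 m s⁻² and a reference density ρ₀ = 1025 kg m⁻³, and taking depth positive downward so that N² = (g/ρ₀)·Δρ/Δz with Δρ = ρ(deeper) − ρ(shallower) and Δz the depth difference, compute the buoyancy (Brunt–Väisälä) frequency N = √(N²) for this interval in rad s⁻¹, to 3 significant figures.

Δρ = 1025.61 − 1023.78 = 1.83 kg m⁻³ over Δz = 76.6 − 33 = 43.6 m.
N² = (9.8/1025) × (1.83/43.6) = 4.0130 × 10⁻⁴ s⁻².
N = √(4.0130 × 10⁻⁴) = 0.020032 rad s⁻¹ ≈ 0.0200 rad s⁻¹.

0.0200 rad s⁻¹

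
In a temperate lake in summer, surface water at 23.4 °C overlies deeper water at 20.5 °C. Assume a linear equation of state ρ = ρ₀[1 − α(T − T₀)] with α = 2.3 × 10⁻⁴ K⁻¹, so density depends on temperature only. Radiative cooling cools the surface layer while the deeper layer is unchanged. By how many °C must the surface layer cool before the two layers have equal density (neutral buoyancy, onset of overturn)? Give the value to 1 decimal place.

2.9 °C

With temperature the only control, equal density requires T_surf′ = T_deep.
T_surf′ = 20.5 °C.
Cooling required: 23.4 − 20.5 = 2.9 °C.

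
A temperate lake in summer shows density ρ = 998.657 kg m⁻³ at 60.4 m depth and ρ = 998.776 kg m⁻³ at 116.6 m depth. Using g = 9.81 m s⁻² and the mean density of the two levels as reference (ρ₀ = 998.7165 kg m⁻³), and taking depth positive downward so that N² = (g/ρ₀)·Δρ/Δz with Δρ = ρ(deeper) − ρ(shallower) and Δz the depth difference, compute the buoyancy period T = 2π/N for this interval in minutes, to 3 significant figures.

23.0 min

Δρ = 998.776 − 998.657 = 0.119 kg m⁻³ over Δz = 116.6 − 60.4 = 56.2 m.
N² = (9.81/998.7165) × (0.119/56.2) = 2.0799 × 10⁻⁵ s⁻².
N = √(2.0799 × 10⁻⁵) = 4.5606 × 10⁻³ rad s⁻¹, so T = 2π/N = 1.3777 × 10³ s = 22.962 min ≈ 23.0 min.
N² > 0, so the interval is statically stable.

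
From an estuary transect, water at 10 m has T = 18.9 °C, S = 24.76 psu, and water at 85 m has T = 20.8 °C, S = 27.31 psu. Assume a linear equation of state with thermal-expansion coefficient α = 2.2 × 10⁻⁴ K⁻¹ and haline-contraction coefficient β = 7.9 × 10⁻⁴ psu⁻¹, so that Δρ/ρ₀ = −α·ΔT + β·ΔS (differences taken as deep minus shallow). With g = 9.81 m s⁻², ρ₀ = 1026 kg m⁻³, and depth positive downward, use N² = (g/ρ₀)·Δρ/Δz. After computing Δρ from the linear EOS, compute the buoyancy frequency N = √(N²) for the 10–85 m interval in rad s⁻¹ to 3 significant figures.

0.0145 rad s⁻¹

ΔT = +1.9 K, ΔS = +2.55 psu (deep − shallow).
Δρ/ρ₀ = −αΔT + βΔS = -4.18 × 10⁻⁴ + 2.0145 × 10⁻³ = 1.5965 × 10⁻³, so Δρ ≈ 1.638 kg m⁻³.
N² = (g/ρ₀)·Δρ/Δz = g·(Δρ/ρ₀)/Δz = 9.81 × 1.5965 × 10⁻³ / 75 = 2.0882 × 10⁻⁴ s⁻².
N = √(2.0882 × 10⁻⁴) = 0.014451 rad s⁻¹ ≈ 0.0145 rad s⁻¹.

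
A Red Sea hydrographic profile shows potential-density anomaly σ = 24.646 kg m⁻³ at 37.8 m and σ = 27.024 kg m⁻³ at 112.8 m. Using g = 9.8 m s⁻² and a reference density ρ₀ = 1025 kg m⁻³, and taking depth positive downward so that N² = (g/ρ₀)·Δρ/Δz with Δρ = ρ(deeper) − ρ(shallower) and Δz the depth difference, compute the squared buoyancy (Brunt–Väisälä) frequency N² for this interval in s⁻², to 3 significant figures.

3.03 × 10⁻⁴ s⁻²

Δρ = 1027.024 − 1024.646 = 2.378 kg m⁻³ over Δz = 112.8 − 37.8 = 75 m.
N² = (9.8/1025) × (2.378/75) = 3.0315 × 10⁻⁴ s⁻² ≈ 3.03 × 10⁻⁴ s⁻².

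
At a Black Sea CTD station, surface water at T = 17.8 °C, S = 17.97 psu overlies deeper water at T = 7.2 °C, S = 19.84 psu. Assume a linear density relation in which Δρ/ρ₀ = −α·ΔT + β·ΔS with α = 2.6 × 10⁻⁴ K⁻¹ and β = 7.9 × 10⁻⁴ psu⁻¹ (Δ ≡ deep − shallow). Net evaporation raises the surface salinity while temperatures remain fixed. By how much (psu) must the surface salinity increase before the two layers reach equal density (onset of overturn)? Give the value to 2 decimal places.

5.36 psu

Neutral buoyancy requires −α(T_deep − T_surf) + β(S_deep − S_surf′) = 0.
S_surf′ = S_deep − (α/β)·ΔT = 19.84 − (2.6 × 10⁻⁴/7.9 × 10⁻⁴)·(-10.6) = 23.3286 psu.
Increase required: 23.3286 − 17.97 = 5.3586 psu.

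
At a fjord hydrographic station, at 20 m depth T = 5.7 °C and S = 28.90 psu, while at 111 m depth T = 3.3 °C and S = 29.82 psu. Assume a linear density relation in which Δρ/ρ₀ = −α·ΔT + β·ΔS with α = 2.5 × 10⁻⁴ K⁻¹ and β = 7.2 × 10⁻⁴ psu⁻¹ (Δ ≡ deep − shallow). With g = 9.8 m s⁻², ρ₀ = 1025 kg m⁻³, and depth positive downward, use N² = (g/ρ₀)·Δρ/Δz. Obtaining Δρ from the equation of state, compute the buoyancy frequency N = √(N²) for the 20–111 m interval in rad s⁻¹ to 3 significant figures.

ΔT = -2.4 K, ΔS = +0.92 psu (deep − shallow).
Δρ/ρ₀ = −αΔT + βΔS = 6.00 × 10⁻⁴ + 6.624 × 10⁻⁴ = 1.2624 × 10⁻³, so Δρ ≈ 1.294 kg m⁻³.
N² = (g/ρ₀)·Δρ/Δz = g·(Δρ/ρ₀)/Δz = 9.8 × 1.2624 × 10⁻³ / 91 = 1.3595 × 10⁻⁴ s⁻².
N = √(1.3595 × 10⁻⁴) = 0.011660 rad s⁻¹ ≈ 0.0117 rad s⁻¹.

0.0117 rad s⁻¹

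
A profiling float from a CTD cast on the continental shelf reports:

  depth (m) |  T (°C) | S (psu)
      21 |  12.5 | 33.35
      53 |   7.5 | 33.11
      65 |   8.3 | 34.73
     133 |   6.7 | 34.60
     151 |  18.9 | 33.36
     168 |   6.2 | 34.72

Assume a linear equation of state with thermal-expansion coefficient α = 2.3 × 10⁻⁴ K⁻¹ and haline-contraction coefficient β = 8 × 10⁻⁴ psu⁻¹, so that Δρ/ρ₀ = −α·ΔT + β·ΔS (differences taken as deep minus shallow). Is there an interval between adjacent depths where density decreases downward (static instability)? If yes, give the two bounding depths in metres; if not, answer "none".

133–151 m

Evaluate Δρ/ρ₀ = −αΔT + βΔS across each adjacent pair:
  21–53 m: −αΔT+βΔS = −(2.3 × 10⁻⁴)(-5.0)+(8 × 10⁻⁴)(-0.24) = 9.6 × 10⁻⁴ → stable
  53–65 m: −αΔT+βΔS = −(2.3 × 10⁻⁴)(+0.8)+(8 × 10⁻⁴)(+1.62) = 1.1 × 10⁻³ → stable
  65–133 m: −αΔT+βΔS = −(2.3 × 10⁻⁴)(-1.6)+(8 × 10⁻⁴)(-0.13) = 2.6 × 10⁻⁴ → stable
  133–151 m: −αΔT+βΔS = −(2.3 × 10⁻⁴)(+12.2)+(8 × 10⁻⁴)(-1.24) = -3.8 × 10⁻³ → UNSTABLE
  151–168 m: −αΔT+βΔS = −(2.3 × 10⁻⁴)(-12.7)+(8 × 10⁻⁴)(+1.36) = 4.0 × 10⁻³ → stable
The 133–151 m interval has Δρ < 0: lighter water underlies denser water.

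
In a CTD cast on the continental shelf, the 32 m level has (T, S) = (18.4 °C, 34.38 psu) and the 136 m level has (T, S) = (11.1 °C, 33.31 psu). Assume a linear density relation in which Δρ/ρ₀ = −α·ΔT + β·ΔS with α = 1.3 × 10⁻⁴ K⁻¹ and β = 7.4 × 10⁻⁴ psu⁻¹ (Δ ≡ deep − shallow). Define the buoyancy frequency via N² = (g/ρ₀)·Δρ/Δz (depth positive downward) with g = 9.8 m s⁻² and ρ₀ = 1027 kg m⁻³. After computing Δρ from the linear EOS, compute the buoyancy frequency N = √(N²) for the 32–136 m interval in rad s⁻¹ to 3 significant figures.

3.85 × 10⁻³ rad s⁻¹

ΔT = -7.3 K, ΔS = -1.07 psu (deep − shallow).
Δρ/ρ₀ = −αΔT + βΔS = 9.49 × 10⁻⁴ − 7.918 × 10⁻⁴ = 1.572 × 10⁻⁴, so Δρ ≈ 0.1614 kg m⁻³.
N² = (g/ρ₀)·Δρ/Δz = g·(Δρ/ρ₀)/Δz = 9.8 × 1.572 × 10⁻⁴ / 104 = 1.4813 × 10⁻⁵ s⁻².
N = √(1.4813 × 10⁻⁵) = 3.8488 × 10⁻³ rad s⁻¹ ≈ 3.85 × 10⁻³ rad s⁻¹.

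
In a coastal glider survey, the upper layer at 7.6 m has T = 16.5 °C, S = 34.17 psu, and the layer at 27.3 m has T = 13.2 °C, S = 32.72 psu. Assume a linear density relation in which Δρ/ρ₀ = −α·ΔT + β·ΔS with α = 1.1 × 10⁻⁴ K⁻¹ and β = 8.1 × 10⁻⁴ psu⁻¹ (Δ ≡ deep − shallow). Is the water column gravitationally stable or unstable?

ΔT = 13.2 − 16.5 = -3.3 K and ΔS = 32.72 − 34.17 = -1.45 psu (deep − shallow).
−αΔT = 3.63 × 10⁻⁴; βΔS = -1.1745 × 10⁻³; sum Δρ/ρ₀ = -8.115 × 10⁻⁴.
Δρ/ρ₀ < 0, so Δρ < 0: deeper water is lighter → statically unstable; the column would overturn.

unstable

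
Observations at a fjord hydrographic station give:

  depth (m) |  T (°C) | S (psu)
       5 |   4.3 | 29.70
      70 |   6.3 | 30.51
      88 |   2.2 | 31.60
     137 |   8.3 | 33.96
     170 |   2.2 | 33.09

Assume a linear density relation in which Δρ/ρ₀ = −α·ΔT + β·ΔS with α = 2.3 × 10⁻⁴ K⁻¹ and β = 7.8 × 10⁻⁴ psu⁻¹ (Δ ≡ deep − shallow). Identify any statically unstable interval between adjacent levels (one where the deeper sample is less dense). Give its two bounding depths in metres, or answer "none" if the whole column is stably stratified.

none

Evaluate Δρ/ρ₀ = −αΔT + βΔS across each adjacent pair:
  5–70 m: −αΔT+βΔS = −(2.3 × 10⁻⁴)(+2.0)+(7.8 × 10⁻⁴)(+0.81) = 1.7 × 10⁻⁴ → stable
  70–88 m: −αΔT+βΔS = −(2.3 × 10⁻⁴)(-4.1)+(7.8 × 10⁻⁴)(+1.09) = 1.8 × 10⁻³ → stable
  88–137 m: −αΔT+βΔS = −(2.3 × 10⁻⁴)(+6.1)+(7.8 × 10⁻⁴)(+2.36) = 4.4 × 10⁻⁴ → stable
  137–170 m: −αΔT+βΔS = −(2.3 × 10⁻⁴)(-6.1)+(7.8 × 10⁻⁴)(-0.87) = 7.2 × 10⁻⁴ → stable
Every interval has Δρ > 0: the column is stably stratified throughout.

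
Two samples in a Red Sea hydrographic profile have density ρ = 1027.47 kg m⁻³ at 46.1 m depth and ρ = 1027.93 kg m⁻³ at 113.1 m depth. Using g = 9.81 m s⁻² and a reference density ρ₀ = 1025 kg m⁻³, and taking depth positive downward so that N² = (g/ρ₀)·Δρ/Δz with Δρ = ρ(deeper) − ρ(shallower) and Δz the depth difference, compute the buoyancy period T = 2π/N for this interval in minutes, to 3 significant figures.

12.9 min

Δρ = 1027.93 − 1027.47 = 0.46 kg m⁻³ over Δz = 113.1 − 46.1 = 67 m.
N² = (9.81/1025) × (0.46/67) = 6.5710 × 10⁻⁵ s⁻².
N = √(6.5710 × 10⁻⁵) = 8.1062 × 10⁻³ rad s⁻¹, so T = 2π/N = 775.11 s = 12.918 min ≈ 12.9 min.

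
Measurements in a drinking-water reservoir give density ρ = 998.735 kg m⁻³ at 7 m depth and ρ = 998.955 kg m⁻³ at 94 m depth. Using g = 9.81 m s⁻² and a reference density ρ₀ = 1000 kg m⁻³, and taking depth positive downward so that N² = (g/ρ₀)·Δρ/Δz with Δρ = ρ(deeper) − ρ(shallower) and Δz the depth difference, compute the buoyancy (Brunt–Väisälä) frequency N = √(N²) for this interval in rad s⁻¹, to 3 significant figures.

4.98 × 10⁻³ rad s⁻¹

Δρ = 998.955 − 998.735 = 0.220 kg m⁻³ over Δz = 94 − 7 = 87 m.
N² = (9.81/1000) × (0.220/87) = 2.4807 × 10⁻⁵ s⁻².
N = √(2.4807 × 10⁻⁵) = 4.9807 × 10⁻³ rad s⁻¹ ≈ 4.98 × 10⁻³ rad s⁻¹.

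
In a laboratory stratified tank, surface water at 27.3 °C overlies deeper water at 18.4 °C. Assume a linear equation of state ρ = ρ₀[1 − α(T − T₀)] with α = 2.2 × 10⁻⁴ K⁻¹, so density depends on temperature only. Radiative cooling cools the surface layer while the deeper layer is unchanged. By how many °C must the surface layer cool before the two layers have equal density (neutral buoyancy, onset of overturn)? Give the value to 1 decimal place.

8.9 °C

With temperature the only control, equal density requires T_surf′ = T_deep.
T_surf′ = 18.4 °C.
Cooling required: 27.3 − 18.4 = 8.9 °C.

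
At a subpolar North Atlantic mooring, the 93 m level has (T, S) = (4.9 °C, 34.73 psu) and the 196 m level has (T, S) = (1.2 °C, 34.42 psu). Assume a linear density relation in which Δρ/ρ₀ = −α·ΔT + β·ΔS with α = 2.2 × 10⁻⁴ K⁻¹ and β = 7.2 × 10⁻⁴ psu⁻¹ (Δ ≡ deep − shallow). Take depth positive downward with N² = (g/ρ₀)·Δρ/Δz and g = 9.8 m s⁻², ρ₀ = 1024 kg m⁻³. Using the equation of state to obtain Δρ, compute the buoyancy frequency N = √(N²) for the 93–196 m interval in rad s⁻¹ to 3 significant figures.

7.50 × 10⁻³ rad s⁻¹

ΔT = -3.7 K, ΔS = -0.31 psu (deep − shallow).
Δρ/ρ₀ = −αΔT + βΔS = 8.14 × 10⁻⁴ − 2.232 × 10⁻⁴ = 5.908 × 10⁻⁴, so Δρ ≈ 0.6050 kg m⁻³.
N² = (g/ρ₀)·Δρ/Δz = g·(Δρ/ρ₀)/Δz = 9.8 × 5.908 × 10⁻⁴ / 103 = 5.6212 × 10⁻⁵ s⁻².
N = √(5.6212 × 10⁻⁵) = 7.4975 × 10⁻³ rad s⁻¹ ≈ 7.50 × 10⁻³ rad s⁻¹.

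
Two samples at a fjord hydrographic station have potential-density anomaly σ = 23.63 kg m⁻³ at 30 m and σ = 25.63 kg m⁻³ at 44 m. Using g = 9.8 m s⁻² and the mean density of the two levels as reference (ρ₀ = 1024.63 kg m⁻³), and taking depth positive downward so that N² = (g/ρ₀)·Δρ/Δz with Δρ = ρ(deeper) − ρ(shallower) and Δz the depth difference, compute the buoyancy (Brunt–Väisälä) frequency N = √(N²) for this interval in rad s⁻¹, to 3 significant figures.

0.0370 rad s⁻¹

Δρ = 1025.63 − 1023.63 = 2.00 kg m⁻³ over Δz = 44 − 30 = 14 m.
N² = (9.8/1024.63) × (2.00/14) = 1.3663 × 10⁻³ s⁻².
N = √(1.3663 × 10⁻³) = 0.036963 rad s⁻¹ ≈ 0.0370 rad s⁻¹.
N² > 0, so the interval is statically stable.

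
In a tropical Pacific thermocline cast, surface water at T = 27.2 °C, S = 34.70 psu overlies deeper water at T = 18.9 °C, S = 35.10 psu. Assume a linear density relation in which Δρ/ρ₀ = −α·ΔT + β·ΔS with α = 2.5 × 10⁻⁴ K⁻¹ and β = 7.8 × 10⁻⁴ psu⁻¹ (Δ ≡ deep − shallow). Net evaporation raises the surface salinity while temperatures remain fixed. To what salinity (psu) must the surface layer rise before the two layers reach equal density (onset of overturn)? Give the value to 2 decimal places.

37.76 psu

Neutral buoyancy requires −α(T_deep − T_surf) + β(S_deep − S_surf′) = 0.
S_surf′ = S_deep − (α/β)·ΔT = 35.10 − (2.5 × 10⁻⁴/7.8 × 10⁻⁴)·(-8.3) = 37.7603 psu.
Increase required: 37.7603 − 34.70 = 3.0603 psu.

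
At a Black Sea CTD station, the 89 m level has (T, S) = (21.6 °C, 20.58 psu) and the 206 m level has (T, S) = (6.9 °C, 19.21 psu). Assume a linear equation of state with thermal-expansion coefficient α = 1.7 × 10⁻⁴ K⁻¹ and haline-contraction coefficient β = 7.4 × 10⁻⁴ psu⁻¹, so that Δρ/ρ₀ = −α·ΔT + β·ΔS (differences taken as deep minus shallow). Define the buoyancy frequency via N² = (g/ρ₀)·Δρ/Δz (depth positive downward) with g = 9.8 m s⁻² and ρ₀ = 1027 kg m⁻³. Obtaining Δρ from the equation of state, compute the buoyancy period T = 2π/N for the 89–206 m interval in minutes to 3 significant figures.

9.39 min

ΔT = -14.7 K, ΔS = -1.37 psu (deep − shallow).
Δρ/ρ₀ = −αΔT + βΔS = 2.499 × 10⁻³ − 1.0138 × 10⁻³ = 1.4852 × 10⁻³, so Δρ ≈ 1.525 kg m⁻³.
N² = (g/ρ₀)·Δρ/Δz = g·(Δρ/ρ₀)/Δz = 9.8 × 1.4852 × 10⁻³ / 117 = 1.2440 × 10⁻⁴ s⁻².
N = √(1.2440 × 10⁻⁴) = 0.011153 rad s⁻¹ → T = 2π/N = 563.36 s = 9.3893 min ≈ 9.39 min.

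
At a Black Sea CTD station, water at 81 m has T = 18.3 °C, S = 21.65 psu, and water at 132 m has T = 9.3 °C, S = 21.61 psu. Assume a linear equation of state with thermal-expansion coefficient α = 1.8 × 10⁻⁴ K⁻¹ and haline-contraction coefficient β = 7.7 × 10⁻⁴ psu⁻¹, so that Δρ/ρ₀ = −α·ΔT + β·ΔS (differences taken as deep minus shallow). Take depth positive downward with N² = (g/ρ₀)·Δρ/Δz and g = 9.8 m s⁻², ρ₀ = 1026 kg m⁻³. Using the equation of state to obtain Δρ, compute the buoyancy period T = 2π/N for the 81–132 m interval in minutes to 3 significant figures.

ΔT = -9.0 K, ΔS = -0.04 psu (deep − shallow).
Δρ/ρ₀ = −αΔT + βΔS = 1.62 × 10⁻³ − 3.08 × 10⁻⁵ = 1.5892 × 10⁻³, so Δρ ≈ 1.631 kg m⁻³.
N² = (g/ρ₀)·Δρ/Δz = g·(Δρ/ρ₀)/Δz = 9.8 × 1.5892 × 10⁻³ / 51 = 3.0538 × 10⁻⁴ s⁻².
N = √(3.0538 × 10⁻⁴) = 0.017475 rad s⁻¹ → T = 2π/N = 359.55 s = 5.9925 min ≈ 5.99 min.

5.99 min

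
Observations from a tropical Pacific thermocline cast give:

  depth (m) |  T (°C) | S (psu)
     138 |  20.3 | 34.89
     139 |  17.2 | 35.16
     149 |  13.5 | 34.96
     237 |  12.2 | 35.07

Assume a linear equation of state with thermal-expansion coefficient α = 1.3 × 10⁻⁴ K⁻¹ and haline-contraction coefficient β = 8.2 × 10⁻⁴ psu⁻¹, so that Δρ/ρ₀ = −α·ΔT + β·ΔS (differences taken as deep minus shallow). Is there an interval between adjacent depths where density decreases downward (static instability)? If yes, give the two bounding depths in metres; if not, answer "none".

none

Evaluate Δρ/ρ₀ = −αΔT + βΔS across each adjacent pair:
  138–139 m: −αΔT+βΔS = −(1.3 × 10⁻⁴)(-3.1)+(8.2 × 10⁻⁴)(+0.27) = 6.2 × 10⁻⁴ → stable
  139–149 m: −αΔT+βΔS = −(1.3 × 10⁻⁴)(-3.7)+(8.2 × 10⁻⁴)(-0.20) = 3.2 × 10⁻⁴ → stable
  149–237 m: −αΔT+βΔS = −(1.3 × 10⁻⁴)(-1.3)+(8.2 × 10⁻⁴)(+0.11) = 2.6 × 10⁻⁴ → stable
Every interval has Δρ > 0: the column is stably stratified throughout.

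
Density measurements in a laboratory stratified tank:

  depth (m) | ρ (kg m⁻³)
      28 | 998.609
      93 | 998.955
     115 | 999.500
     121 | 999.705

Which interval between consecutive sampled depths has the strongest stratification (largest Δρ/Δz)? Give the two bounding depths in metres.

Compute the density gradient over each adjacent pair:
  28–93 m: Δρ/Δz = 0.346/65 = 5.3 × 10⁻³ kg m⁻⁴
  93–115 m: Δρ/Δz = 0.545/22 = 0.025 kg m⁻⁴
  115–121 m: Δρ/Δz = 0.205/6 = 0.034 kg m⁻⁴
The largest gradient is in the 115–121 m interval — the pycnocline.

115–121 m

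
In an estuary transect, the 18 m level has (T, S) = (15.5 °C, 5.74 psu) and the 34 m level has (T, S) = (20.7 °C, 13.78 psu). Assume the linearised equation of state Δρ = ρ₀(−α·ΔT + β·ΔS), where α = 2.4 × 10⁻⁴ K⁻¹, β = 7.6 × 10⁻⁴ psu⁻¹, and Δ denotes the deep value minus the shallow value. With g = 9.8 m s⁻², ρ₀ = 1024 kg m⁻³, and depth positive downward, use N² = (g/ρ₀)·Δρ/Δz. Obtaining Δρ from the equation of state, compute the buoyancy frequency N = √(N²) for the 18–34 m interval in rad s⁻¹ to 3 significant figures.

ΔT = +5.2 K, ΔS = +8.04 psu (deep − shallow).
Δρ/ρ₀ = −αΔT + βΔS = -1.248 × 10⁻³ + 6.1104 × 10⁻³ = 4.8624 × 10⁻³, so Δρ ≈ 4.979 kg m⁻³.
N² = (g/ρ₀)·Δρ/Δz = g·(Δρ/ρ₀)/Δz = 9.8 × 4.8624 × 10⁻³ / 16 = 2.9782 × 10⁻³ s⁻².
N = √(2.9782 × 10⁻³) = 0.054573 rad s⁻¹ ≈ 0.0546 rad s⁻¹.

0.0546 rad s⁻¹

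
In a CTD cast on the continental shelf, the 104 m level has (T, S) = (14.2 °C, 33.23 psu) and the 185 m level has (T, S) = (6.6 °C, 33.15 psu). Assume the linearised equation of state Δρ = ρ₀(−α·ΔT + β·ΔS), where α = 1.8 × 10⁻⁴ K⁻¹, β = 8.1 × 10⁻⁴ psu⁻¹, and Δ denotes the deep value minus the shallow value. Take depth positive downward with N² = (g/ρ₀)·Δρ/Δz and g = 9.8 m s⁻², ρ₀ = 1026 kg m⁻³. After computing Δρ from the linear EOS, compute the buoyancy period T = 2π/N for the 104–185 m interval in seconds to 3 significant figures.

ΔT = -7.6 K, ΔS = -0.08 psu (deep − shallow).
Δρ/ρ₀ = −αΔT + βΔS = 1.368 × 10⁻³ − 6.48 × 10⁻⁵ = 1.3032 × 10⁻³, so Δρ ≈ 1.337 kg m⁻³.
N² = (g/ρ₀)·Δρ/Δz = g·(Δρ/ρ₀)/Δz = 9.8 × 1.3032 × 10⁻³ / 81 = 1.5767 × 10⁻⁴ s⁻².
N = √(1.5767 × 10⁻⁴) = 0.012557 rad s⁻¹ → T = 2π/N = 500.37 s ≈ 500 s.

500 s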